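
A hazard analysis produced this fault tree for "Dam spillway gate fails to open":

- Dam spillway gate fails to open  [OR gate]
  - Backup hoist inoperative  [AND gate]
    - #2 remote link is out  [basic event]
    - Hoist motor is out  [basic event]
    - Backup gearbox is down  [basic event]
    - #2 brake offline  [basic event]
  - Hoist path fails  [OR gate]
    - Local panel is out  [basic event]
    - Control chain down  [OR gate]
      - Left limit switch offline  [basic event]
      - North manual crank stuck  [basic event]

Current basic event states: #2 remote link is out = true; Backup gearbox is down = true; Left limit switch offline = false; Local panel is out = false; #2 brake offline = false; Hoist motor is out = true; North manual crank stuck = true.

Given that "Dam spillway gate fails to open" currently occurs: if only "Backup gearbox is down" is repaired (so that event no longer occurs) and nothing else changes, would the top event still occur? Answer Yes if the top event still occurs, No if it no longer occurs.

Yes

Counterfactual: set "Backup gearbox is down" to not occurred.
Backup hoist inoperative [AND]: #2 remote link is out=occurs, Hoist motor is out=occurs, Backup gearbox is down=not, #2 brake offline=not → not all inputs occur → does not occur.
Control chain down [OR]: Left limit switch offline=not, North manual crank stuck=occurs → at least one input occurs → occurs.
Hoist path fails [OR]: Local panel is out=not, Control chain down=occurs → at least one input occurs → occurs.
Dam spillway gate fails to open [OR]: Backup hoist inoperative=not, Hoist path fails=occurs → at least one input occurs → occurs.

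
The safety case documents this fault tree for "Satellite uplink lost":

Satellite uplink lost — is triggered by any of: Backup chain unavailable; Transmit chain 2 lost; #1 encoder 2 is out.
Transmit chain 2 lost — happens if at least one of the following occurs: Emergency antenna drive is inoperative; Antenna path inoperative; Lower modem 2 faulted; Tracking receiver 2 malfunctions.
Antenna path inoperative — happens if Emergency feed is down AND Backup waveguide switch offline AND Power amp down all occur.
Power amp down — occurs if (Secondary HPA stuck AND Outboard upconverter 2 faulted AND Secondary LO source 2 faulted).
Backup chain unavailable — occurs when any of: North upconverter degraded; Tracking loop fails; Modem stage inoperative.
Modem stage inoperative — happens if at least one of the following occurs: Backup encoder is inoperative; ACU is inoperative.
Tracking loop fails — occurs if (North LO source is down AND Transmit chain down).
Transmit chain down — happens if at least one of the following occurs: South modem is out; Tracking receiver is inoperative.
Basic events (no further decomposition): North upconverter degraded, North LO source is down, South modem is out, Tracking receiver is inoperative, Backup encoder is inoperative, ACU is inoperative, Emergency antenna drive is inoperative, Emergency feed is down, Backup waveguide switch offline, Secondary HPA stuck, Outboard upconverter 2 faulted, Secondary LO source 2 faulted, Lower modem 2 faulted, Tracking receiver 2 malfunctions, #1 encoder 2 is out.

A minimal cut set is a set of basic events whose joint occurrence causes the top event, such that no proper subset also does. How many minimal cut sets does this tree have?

Transmit chain down [OR]: union of children's cut sets → 2 cut set(s).
Tracking loop fails [AND]: one cut set from each child combined → 1 × 2 = 2 cut set(s).
Modem stage inoperative [OR]: union of children's cut sets → 2 cut set(s).
Backup chain unavailable [OR]: union of children's cut sets → 5 cut set(s).
Power amp down [AND]: one cut set from each child combined → 1 × 1 × 1 = 1 cut set(s).
Antenna path inoperative [AND]: one cut set from each child combined → 1 × 1 × 1 = 1 cut set(s).
Transmit chain 2 lost [OR]: union of children's cut sets → 4 cut set(s).
Satellite uplink lost [OR]: union of children's cut sets → 10 cut set(s).
Minimal cut sets: {North upconverter degraded}; {North LO source is down, South modem is out}; {North LO source is down, Tracking receiver is inoperative}; {Backup encoder is inoperative}; {ACU is inoperative}; {Emergency antenna drive is inoperative}; {Backup waveguide switch offline, Emergency feed is down, Outboard upconverter 2 faulted, Secondary HPA stuck, Secondary LO source 2 faulted}; {Lower modem 2 faulted}; {Tracking receiver 2 malfunctions}; {#1 encoder 2 is out}.

10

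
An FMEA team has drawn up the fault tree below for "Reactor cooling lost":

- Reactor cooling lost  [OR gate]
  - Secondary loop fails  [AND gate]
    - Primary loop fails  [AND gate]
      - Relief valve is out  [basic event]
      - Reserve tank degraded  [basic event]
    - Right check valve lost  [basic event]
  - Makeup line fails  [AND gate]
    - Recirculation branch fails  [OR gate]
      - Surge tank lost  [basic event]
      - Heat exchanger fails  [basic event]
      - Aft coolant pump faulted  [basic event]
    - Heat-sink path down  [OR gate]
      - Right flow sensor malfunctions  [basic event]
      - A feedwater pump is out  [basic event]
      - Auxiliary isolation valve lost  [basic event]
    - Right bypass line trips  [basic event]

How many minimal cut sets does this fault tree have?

Primary loop fails [AND]: one cut set from each child combined → 1 × 1 = 1 cut set(s).
Secondary loop fails [AND]: one cut set from each child combined → 1 × 1 = 1 cut set(s).
Recirculation branch fails [OR]: union of children's cut sets → 3 cut set(s).
Heat-sink path down [OR]: union of children's cut sets → 3 cut set(s).
Makeup line fails [AND]: one cut set from each child combined → 3 × 3 × 1 = 9 cut set(s).
Reactor cooling lost [OR]: union of children's cut sets → 10 cut set(s).
Minimal cut sets: {Relief valve is out, Reserve tank degraded, Right check valve lost}; {Right bypass line trips, Right flow sensor malfunctions, Surge tank lost}; {A feedwater pump is out, Right bypass line trips, Surge tank lost}; {Auxiliary isolation valve lost, Right bypass line trips, Surge tank lost}; {Heat exchanger fails, Right bypass line trips, Right flow sensor malfunctions}; {A feedwater pump is out, Heat exchanger fails, Right bypass line trips}; {Auxiliary isolation valve lost, Heat exchanger fails, Right bypass line trips}; {Aft coolant pump faulted, Right bypass line trips, Right flow sensor malfunctions}; {A feedwater pump is out, Aft coolant pump faulted, Right bypass line trips}; {Aft coolant pump faulted, Auxiliary isolation valve lost, Right bypass line trips}.

10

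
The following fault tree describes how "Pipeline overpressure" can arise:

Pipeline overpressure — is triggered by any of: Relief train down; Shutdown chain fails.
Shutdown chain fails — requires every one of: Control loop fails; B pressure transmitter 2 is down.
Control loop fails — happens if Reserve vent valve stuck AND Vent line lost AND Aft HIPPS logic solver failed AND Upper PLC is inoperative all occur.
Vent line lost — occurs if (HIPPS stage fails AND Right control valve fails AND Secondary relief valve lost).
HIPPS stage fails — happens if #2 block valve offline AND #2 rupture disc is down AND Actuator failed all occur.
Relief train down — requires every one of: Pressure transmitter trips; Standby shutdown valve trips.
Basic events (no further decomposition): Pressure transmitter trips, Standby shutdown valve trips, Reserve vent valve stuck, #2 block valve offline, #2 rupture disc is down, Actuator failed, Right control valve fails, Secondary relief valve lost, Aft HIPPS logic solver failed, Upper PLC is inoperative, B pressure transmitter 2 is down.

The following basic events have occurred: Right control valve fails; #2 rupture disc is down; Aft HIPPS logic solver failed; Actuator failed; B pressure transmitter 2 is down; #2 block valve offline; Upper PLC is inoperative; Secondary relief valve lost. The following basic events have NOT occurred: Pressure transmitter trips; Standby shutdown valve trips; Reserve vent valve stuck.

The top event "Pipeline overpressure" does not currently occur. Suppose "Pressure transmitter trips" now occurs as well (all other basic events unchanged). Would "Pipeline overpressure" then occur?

No

Counterfactual: set "Pressure transmitter trips" to occurred.
Relief train down [AND]: Pressure transmitter trips=occurs, Standby shutdown valve trips=not → not all inputs occur → does not occur.
HIPPS stage fails [AND]: #2 block valve offline=occurs, #2 rupture disc is down=occurs, Actuator failed=occurs → all inputs occur → occurs.
Vent line lost [AND]: HIPPS stage fails=occurs, Right control valve fails=occurs, Secondary relief valve lost=occurs → all inputs occur → occurs.
Control loop fails [AND]: Reserve vent valve stuck=not, Vent line lost=occurs, Aft HIPPS logic solver failed=occurs, Upper PLC is inoperative=occurs → not all inputs occur → does not occur.
Shutdown chain fails [AND]: Control loop fails=not, B pressure transmitter 2 is down=occurs → not all inputs occur → does not occur.
Pipeline overpressure [OR]: Relief train down=not, Shutdown chain fails=not → no input occurs → does not occur.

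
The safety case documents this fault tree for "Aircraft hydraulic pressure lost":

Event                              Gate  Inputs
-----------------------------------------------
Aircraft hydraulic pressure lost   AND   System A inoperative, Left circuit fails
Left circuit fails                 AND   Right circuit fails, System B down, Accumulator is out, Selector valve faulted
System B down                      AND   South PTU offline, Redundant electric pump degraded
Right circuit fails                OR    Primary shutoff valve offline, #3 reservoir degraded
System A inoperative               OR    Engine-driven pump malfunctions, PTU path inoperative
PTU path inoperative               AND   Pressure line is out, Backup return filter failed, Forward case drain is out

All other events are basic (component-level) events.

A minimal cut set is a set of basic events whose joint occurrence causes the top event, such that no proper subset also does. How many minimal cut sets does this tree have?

PTU path inoperative [AND]: one cut set from each child combined → 1 × 1 × 1 = 1 cut set(s).
System A inoperative [OR]: union of children's cut sets → 2 cut set(s).
Right circuit fails [OR]: union of children's cut sets → 2 cut set(s).
System B down [AND]: one cut set from each child combined → 1 × 1 = 1 cut set(s).
Left circuit fails [AND]: one cut set from each child combined → 2 × 1 × 1 × 1 = 2 cut set(s).
Aircraft hydraulic pressure lost [AND]: one cut set from each child combined → 2 × 2 = 4 cut set(s).
Minimal cut sets: {Accumulator is out, Engine-driven pump malfunctions, Primary shutoff valve offline, Redundant electric pump degraded, Selector valve faulted, South PTU offline}; {#3 reservoir degraded, Accumulator is out, Engine-driven pump malfunctions, Redundant electric pump degraded, Selector valve faulted, South PTU offline}; {Accumulator is out, Backup return filter failed, Forward case drain is out, Pressure line is out, Primary shutoff valve offline, Redundant electric pump degraded, Selector valve faulted, South PTU offline}; {#3 reservoir degraded, Accumulator is out, Backup return filter failed, Forward case drain is out, Pressure line is out, Redundant electric pump degraded, Selector valve faulted, South PTU offline}.

4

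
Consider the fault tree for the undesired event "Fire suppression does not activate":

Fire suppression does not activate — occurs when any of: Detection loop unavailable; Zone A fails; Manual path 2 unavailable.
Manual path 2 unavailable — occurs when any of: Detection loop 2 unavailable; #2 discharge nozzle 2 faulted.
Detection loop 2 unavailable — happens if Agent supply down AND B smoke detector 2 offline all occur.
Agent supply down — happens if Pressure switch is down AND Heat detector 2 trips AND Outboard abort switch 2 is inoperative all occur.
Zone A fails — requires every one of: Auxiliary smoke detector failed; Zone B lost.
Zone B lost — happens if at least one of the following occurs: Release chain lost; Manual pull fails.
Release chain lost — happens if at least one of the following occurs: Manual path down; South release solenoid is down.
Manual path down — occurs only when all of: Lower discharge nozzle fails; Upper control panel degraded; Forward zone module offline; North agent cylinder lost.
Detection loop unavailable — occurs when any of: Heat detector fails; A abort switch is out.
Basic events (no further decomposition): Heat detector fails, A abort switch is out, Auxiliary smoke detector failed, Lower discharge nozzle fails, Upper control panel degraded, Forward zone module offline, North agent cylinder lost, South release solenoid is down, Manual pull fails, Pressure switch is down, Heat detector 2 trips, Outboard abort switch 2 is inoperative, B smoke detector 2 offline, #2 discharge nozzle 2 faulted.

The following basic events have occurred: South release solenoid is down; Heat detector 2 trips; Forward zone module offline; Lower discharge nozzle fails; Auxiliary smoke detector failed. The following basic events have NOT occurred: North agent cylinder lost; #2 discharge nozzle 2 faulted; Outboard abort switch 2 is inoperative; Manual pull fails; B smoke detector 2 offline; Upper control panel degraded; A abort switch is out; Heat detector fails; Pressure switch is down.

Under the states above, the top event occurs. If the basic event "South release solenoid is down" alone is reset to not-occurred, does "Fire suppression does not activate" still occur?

Counterfactual: set "South release solenoid is down" to not occurred.
Detection loop unavailable [OR]: Heat detector fails=not, A abort switch is out=not → no input occurs → does not occur.
Manual path down [AND]: Lower discharge nozzle fails=occurs, Upper control panel degraded=not, Forward zone module offline=occurs, North agent cylinder lost=not → not all inputs occur → does not occur.
Release chain lost [OR]: Manual path down=not, South release solenoid is down=not → no input occurs → does not occur.
Zone B lost [OR]: Release chain lost=not, Manual pull fails=not → no input occurs → does not occur.
Zone A fails [AND]: Auxiliary smoke detector failed=occurs, Zone B lost=not → not all inputs occur → does not occur.
Agent supply down [AND]: Pressure switch is down=not, Heat detector 2 trips=occurs, Outboard abort switch 2 is inoperative=not → not all inputs occur → does not occur.
Detection loop 2 unavailable [AND]: Agent supply down=not, B smoke detector 2 offline=not → not all inputs occur → does not occur.
Manual path 2 unavailable [OR]: Detection loop 2 unavailable=not, #2 discharge nozzle 2 faulted=not → no input occurs → does not occur.
Fire suppression does not activate [OR]: Detection loop unavailable=not, Zone A fails=not, Manual path 2 unavailable=not → no input occurs → does not occur.

No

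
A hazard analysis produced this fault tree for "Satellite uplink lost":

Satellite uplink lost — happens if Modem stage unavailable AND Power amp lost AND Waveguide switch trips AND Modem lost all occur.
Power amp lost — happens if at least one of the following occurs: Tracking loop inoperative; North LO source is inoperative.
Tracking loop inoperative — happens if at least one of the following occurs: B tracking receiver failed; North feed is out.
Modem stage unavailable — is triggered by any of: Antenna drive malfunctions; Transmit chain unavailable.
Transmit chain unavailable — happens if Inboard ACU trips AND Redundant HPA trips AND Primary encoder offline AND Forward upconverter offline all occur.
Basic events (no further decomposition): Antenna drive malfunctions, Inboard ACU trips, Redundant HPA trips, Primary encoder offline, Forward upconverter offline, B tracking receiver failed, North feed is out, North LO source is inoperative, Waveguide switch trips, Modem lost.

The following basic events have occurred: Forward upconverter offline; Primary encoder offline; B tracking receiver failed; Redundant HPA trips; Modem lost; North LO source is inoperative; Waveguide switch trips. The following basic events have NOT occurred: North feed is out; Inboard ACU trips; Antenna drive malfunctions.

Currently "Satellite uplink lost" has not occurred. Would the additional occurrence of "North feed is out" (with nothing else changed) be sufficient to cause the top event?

No

Counterfactual: set "North feed is out" to occurred.
Transmit chain unavailable [AND]: Inboard ACU trips=not, Redundant HPA trips=occurs, Primary encoder offline=occurs, Forward upconverter offline=occurs → not all inputs occur → does not occur.
Modem stage unavailable [OR]: Antenna drive malfunctions=not, Transmit chain unavailable=not → no input occurs → does not occur.
Tracking loop inoperative [OR]: B tracking receiver failed=occurs, North feed is out=occurs → at least one input occurs → occurs.
Power amp lost [OR]: Tracking loop inoperative=occurs, North LO source is inoperative=occurs → at least one input occurs → occurs.
Satellite uplink lost [AND]: Modem stage unavailable=not, Power amp lost=occurs, Waveguide switch trips=occurs, Modem lost=occurs → not all inputs occur → does not occur.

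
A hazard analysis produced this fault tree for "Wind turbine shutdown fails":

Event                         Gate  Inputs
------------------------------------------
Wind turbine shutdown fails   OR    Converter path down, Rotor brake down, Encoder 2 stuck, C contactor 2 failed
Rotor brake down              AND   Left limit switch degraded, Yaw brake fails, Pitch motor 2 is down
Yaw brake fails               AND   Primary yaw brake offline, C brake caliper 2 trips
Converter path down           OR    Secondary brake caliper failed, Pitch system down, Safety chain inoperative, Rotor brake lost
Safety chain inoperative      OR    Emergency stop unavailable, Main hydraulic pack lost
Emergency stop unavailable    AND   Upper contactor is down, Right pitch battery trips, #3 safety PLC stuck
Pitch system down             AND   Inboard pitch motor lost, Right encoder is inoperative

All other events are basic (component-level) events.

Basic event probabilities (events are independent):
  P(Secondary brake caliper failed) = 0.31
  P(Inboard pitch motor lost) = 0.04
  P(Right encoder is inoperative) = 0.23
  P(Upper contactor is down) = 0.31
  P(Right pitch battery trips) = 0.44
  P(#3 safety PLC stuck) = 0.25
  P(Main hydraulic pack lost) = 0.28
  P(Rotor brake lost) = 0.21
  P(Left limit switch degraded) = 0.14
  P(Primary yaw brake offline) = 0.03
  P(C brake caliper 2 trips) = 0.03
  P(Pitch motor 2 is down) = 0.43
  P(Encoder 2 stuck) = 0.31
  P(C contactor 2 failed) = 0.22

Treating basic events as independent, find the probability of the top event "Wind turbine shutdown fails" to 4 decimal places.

0.7979

P(Pitch system down) [AND] = 0.04 × 0.23 = 0.009200
P(Emergency stop unavailable) [AND] = 0.31 × 0.44 × 0.25 = 0.034100
P(Safety chain inoperative) [OR] = 1 − (1−0.034100) × (1−0.28) = 0.304552
P(Converter path down) [OR] = 1 − (1−0.31) × (1−0.009200) × (1−0.304552) × (1−0.21) = 0.624399
P(Yaw brake fails) [AND] = 0.03 × 0.03 = 0.000900
P(Rotor brake down) [AND] = 0.14 × 0.000900 × 0.43 = 0.000054
P(Wind turbine shutdown fails) [OR] = 1 − (1−0.624399) × (1−0.000054) × (1−0.31) × (1−0.22) = 0.797862
Rounded to 4 decimal places: P(Wind turbine shutdown fails) ≈ 0.7979.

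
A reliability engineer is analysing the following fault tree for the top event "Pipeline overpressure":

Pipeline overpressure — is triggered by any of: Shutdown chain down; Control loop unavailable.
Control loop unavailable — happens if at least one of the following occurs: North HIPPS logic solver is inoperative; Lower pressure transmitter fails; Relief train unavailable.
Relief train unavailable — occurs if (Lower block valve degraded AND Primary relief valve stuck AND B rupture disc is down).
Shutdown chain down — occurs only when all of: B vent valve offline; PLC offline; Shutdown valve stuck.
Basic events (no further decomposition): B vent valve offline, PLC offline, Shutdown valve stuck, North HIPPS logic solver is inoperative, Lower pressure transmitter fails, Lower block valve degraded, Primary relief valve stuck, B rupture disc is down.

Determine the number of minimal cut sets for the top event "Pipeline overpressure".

Shutdown chain down [AND]: one cut set from each child combined → 1 × 1 × 1 = 1 cut set(s).
Relief train unavailable [AND]: one cut set from each child combined → 1 × 1 × 1 = 1 cut set(s).
Control loop unavailable [OR]: union of children's cut sets → 3 cut set(s).
Pipeline overpressure [OR]: union of children's cut sets → 4 cut set(s).
Minimal cut sets: {B vent valve offline, PLC offline, Shutdown valve stuck}; {North HIPPS logic solver is inoperative}; {Lower pressure transmitter fails}; {B rupture disc is down, Lower block valve degraded, Primary relief valve stuck}.

4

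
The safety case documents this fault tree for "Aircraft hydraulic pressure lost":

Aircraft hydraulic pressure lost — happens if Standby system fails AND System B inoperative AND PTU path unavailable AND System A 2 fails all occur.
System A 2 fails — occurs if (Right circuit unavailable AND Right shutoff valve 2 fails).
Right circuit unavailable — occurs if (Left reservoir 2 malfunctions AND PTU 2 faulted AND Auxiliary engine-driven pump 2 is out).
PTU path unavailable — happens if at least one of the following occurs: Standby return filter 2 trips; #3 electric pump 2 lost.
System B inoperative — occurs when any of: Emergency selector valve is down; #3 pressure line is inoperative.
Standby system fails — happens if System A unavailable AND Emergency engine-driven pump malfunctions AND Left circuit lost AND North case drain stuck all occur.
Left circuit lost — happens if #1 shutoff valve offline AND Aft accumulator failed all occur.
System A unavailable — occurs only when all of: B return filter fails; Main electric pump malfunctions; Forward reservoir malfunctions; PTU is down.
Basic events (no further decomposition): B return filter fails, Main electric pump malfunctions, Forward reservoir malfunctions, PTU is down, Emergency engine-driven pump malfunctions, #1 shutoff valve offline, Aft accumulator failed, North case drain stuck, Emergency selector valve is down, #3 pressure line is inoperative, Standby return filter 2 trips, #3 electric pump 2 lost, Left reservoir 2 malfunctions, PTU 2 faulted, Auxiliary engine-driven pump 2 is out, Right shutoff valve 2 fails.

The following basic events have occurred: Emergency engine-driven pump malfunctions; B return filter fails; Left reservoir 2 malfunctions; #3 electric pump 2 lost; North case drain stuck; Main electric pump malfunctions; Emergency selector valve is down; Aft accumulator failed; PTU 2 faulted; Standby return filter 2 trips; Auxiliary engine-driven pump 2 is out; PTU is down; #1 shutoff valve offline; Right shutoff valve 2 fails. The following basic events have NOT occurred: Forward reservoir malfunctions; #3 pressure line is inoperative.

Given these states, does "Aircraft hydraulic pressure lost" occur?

No

System A unavailable [AND]: B return filter fails=occurs, Main electric pump malfunctions=occurs, Forward reservoir malfunctions=not, PTU is down=occurs → not all inputs occur → does not occur.
Left circuit lost [AND]: #1 shutoff valve offline=occurs, Aft accumulator failed=occurs → all inputs occur → occurs.
Standby system fails [AND]: System A unavailable=not, Emergency engine-driven pump malfunctions=occurs, Left circuit lost=occurs, North case drain stuck=occurs → not all inputs occur → does not occur.
System B inoperative [OR]: Emergency selector valve is down=occurs, #3 pressure line is inoperative=not → at least one input occurs → occurs.
PTU path unavailable [OR]: Standby return filter 2 trips=occurs, #3 electric pump 2 lost=occurs → at least one input occurs → occurs.
Right circuit unavailable [AND]: Left reservoir 2 malfunctions=occurs, PTU 2 faulted=occurs, Auxiliary engine-driven pump 2 is out=occurs → all inputs occur → occurs.
System A 2 fails [AND]: Right circuit unavailable=occurs, Right shutoff valve 2 fails=occurs → all inputs occur → occurs.
Aircraft hydraulic pressure lost [AND]: Standby system fails=not, System B inoperative=occurs, PTU path unavailable=occurs, System A 2 fails=occurs → not all inputs occur → does not occur.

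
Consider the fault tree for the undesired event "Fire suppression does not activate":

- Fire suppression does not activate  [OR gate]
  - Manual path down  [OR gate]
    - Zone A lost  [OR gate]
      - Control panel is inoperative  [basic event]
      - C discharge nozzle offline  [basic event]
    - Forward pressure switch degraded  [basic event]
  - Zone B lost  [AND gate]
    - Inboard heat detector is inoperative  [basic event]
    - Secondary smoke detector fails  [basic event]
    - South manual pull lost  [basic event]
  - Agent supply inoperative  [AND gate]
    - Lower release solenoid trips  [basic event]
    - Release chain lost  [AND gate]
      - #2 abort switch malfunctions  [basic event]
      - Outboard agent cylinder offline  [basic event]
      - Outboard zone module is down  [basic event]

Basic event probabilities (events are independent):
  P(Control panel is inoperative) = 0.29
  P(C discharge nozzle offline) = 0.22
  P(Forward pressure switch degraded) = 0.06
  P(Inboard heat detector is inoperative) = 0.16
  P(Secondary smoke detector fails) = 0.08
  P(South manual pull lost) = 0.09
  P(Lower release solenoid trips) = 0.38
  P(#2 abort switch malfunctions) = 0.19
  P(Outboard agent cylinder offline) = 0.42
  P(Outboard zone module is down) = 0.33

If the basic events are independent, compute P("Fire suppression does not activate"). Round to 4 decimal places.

P(Zone A lost) [OR] = 1 − (1−0.29) × (1−0.22) = 0.446200
P(Manual path down) [OR] = 1 − (1−0.446200) × (1−0.06) = 0.479428
P(Zone B lost) [AND] = 0.16 × 0.08 × 0.09 = 0.001152
P(Release chain lost) [AND] = 0.19 × 0.42 × 0.33 = 0.026334
P(Agent supply inoperative) [AND] = 0.38 × 0.026334 = 0.010007
P(Fire suppression does not activate) [OR] = 1 − (1−0.479428) × (1−0.001152) × (1−0.010007) = 0.485231
Rounded to 4 decimal places: P(Fire suppression does not activate) ≈ 0.4852.

0.4852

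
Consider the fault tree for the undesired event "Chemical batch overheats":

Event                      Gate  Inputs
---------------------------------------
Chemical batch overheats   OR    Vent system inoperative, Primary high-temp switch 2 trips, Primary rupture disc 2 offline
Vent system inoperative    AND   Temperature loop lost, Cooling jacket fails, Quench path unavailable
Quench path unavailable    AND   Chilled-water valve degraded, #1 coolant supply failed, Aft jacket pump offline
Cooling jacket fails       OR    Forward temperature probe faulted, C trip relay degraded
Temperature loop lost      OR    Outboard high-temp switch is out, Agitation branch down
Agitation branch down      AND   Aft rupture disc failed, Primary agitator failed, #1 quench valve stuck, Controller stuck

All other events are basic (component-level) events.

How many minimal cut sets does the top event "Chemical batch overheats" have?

6

Agitation branch down [AND]: one cut set from each child combined → 1 × 1 × 1 × 1 = 1 cut set(s).
Temperature loop lost [OR]: union of children's cut sets → 2 cut set(s).
Cooling jacket fails [OR]: union of children's cut sets → 2 cut set(s).
Quench path unavailable [AND]: one cut set from each child combined → 1 × 1 × 1 = 1 cut set(s).
Vent system inoperative [AND]: one cut set from each child combined → 2 × 2 × 1 = 4 cut set(s).
Chemical batch overheats [OR]: union of children's cut sets → 6 cut set(s).
Minimal cut sets: {#1 coolant supply failed, Aft jacket pump offline, Chilled-water valve degraded, Forward temperature probe faulted, Outboard high-temp switch is out}; {#1 coolant supply failed, Aft jacket pump offline, C trip relay degraded, Chilled-water valve degraded, Outboard high-temp switch is out}; {#1 coolant supply failed, #1 quench valve stuck, Aft jacket pump offline, Aft rupture disc failed, Chilled-water valve degraded, Controller stuck, Forward temperature probe faulted, Primary agitator failed}; {#1 coolant supply failed, #1 quench valve stuck, Aft jacket pump offline, Aft rupture disc failed, C trip relay degraded, Chilled-water valve degraded, Controller stuck, Primary agitator failed}; {Primary high-temp switch 2 trips}; {Primary rupture disc 2 offline}.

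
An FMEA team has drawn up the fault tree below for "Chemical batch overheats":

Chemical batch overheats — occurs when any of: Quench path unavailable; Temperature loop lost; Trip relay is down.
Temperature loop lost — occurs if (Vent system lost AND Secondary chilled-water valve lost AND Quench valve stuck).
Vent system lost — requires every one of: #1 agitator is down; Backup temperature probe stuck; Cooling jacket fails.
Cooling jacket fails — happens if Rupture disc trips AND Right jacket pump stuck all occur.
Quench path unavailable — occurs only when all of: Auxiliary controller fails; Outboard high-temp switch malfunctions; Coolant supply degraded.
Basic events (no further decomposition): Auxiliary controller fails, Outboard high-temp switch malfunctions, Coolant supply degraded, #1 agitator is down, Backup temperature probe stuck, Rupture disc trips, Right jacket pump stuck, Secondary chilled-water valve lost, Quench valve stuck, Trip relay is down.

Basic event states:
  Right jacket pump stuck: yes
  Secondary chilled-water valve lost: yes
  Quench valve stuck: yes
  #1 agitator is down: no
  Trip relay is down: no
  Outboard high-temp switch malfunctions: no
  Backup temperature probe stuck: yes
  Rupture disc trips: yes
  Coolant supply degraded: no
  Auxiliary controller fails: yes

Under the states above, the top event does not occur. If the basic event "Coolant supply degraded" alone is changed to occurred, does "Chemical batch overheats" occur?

Counterfactual: set "Coolant supply degraded" to occurred.
Quench path unavailable [AND]: Auxiliary controller fails=occurs, Outboard high-temp switch malfunctions=not, Coolant supply degraded=occurs → not all inputs occur → does not occur.
Cooling jacket fails [AND]: Rupture disc trips=occurs, Right jacket pump stuck=occurs → all inputs occur → occurs.
Vent system lost [AND]: #1 agitator is down=not, Backup temperature probe stuck=occurs, Cooling jacket fails=occurs → not all inputs occur → does not occur.
Temperature loop lost [AND]: Vent system lost=not, Secondary chilled-water valve lost=occurs, Quench valve stuck=occurs → not all inputs occur → does not occur.
Chemical batch overheats [OR]: Quench path unavailable=not, Temperature loop lost=not, Trip relay is down=not → no input occurs → does not occur.

No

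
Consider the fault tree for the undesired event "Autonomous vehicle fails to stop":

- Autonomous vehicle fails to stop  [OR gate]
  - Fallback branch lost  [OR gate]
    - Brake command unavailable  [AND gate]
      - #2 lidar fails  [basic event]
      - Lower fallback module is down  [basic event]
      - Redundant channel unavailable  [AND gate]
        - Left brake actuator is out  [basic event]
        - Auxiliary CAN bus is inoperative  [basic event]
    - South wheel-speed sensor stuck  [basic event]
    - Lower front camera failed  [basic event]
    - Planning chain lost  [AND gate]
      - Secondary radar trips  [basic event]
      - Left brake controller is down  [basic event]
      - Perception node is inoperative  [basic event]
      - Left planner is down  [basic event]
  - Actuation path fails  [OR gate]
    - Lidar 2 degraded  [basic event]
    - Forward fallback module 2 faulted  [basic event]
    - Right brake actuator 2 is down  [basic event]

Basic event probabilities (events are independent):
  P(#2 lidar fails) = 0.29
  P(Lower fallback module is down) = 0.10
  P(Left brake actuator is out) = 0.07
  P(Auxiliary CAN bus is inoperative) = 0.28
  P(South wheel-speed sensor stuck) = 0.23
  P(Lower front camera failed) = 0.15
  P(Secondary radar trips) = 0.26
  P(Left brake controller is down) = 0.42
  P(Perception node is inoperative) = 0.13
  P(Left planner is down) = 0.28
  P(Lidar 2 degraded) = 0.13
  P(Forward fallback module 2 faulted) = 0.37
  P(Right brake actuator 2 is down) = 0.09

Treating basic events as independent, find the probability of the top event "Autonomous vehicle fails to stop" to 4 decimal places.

0.6750

P(Redundant channel unavailable) [AND] = 0.07 × 0.28 = 0.019600
P(Brake command unavailable) [AND] = 0.29 × 0.10 × 0.019600 = 0.000568
P(Planning chain lost) [AND] = 0.26 × 0.42 × 0.13 × 0.28 = 0.003975
P(Fallback branch lost) [OR] = 1 − (1−0.000568) × (1−0.23) × (1−0.15) × (1−0.003975) = 0.348472
P(Actuation path fails) [OR] = 1 − (1−0.13) × (1−0.37) × (1−0.09) = 0.501229
P(Autonomous vehicle fails to stop) [OR] = 1 − (1−0.348472) × (1−0.501229) = 0.675037
Rounded to 4 decimal places: P(Autonomous vehicle fails to stop) ≈ 0.6750.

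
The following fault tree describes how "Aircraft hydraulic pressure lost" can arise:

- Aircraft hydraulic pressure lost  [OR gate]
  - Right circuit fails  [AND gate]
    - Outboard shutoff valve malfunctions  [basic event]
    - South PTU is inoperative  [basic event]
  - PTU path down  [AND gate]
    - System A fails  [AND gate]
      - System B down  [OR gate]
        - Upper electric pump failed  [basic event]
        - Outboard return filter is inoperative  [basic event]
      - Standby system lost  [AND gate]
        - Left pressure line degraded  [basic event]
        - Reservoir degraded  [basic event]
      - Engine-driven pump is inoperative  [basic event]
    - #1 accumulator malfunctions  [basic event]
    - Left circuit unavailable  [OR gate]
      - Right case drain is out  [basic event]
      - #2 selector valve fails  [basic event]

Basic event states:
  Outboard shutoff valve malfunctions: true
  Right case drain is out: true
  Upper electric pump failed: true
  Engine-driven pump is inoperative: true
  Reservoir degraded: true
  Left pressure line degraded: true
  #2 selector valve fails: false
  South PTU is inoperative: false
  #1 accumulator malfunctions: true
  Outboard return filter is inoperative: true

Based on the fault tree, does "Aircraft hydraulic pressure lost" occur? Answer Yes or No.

Right circuit fails [AND]: Outboard shutoff valve malfunctions=occurs, South PTU is inoperative=not → not all inputs occur → does not occur.
System B down [OR]: Upper electric pump failed=occurs, Outboard return filter is inoperative=occurs → at least one input occurs → occurs.
Standby system lost [AND]: Left pressure line degraded=occurs, Reservoir degraded=occurs → all inputs occur → occurs.
System A fails [AND]: System B down=occurs, Standby system lost=occurs, Engine-driven pump is inoperative=occurs → all inputs occur → occurs.
Left circuit unavailable [OR]: Right case drain is out=occurs, #2 selector valve fails=not → at least one input occurs → occurs.
PTU path down [AND]: System A fails=occurs, #1 accumulator malfunctions=occurs, Left circuit unavailable=occurs → all inputs occur → occurs.
Aircraft hydraulic pressure lost [OR]: Right circuit fails=not, PTU path down=occurs → at least one input occurs → occurs.

Yes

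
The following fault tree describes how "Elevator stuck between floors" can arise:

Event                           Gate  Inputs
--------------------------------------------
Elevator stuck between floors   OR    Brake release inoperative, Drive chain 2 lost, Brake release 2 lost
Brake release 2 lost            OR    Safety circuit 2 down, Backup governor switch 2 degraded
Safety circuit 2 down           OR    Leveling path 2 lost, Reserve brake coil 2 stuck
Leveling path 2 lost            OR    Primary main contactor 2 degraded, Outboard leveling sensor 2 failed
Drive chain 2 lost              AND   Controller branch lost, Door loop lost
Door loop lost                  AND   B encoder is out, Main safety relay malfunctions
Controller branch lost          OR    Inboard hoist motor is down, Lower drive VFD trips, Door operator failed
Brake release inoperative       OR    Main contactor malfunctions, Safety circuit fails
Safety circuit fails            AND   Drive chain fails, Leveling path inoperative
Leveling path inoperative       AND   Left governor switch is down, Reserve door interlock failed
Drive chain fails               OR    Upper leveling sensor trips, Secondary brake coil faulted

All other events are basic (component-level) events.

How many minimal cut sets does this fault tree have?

Drive chain fails [OR]: union of children's cut sets → 2 cut set(s).
Leveling path inoperative [AND]: one cut set from each child combined → 1 × 1 = 1 cut set(s).
Safety circuit fails [AND]: one cut set from each child combined → 2 × 1 = 2 cut set(s).
Brake release inoperative [OR]: union of children's cut sets → 3 cut set(s).
Controller branch lost [OR]: union of children's cut sets → 3 cut set(s).
Door loop lost [AND]: one cut set from each child combined → 1 × 1 = 1 cut set(s).
Drive chain 2 lost [AND]: one cut set from each child combined → 3 × 1 = 3 cut set(s).
Leveling path 2 lost [OR]: union of children's cut sets → 2 cut set(s).
Safety circuit 2 down [OR]: union of children's cut sets → 3 cut set(s).
Brake release 2 lost [OR]: union of children's cut sets → 4 cut set(s).
Elevator stuck between floors [OR]: union of children's cut sets → 10 cut set(s).
Minimal cut sets: {Main contactor malfunctions}; {Left governor switch is down, Reserve door interlock failed, Upper leveling sensor trips}; {Left governor switch is down, Reserve door interlock failed, Secondary brake coil faulted}; {B encoder is out, Inboard hoist motor is down, Main safety relay malfunctions}; {B encoder is out, Lower drive VFD trips, Main safety relay malfunctions}; {B encoder is out, Door operator failed, Main safety relay malfunctions}; {Primary main contactor 2 degraded}; {Outboard leveling sensor 2 failed}; {Reserve brake coil 2 stuck}; {Backup governor switch 2 degraded}.

10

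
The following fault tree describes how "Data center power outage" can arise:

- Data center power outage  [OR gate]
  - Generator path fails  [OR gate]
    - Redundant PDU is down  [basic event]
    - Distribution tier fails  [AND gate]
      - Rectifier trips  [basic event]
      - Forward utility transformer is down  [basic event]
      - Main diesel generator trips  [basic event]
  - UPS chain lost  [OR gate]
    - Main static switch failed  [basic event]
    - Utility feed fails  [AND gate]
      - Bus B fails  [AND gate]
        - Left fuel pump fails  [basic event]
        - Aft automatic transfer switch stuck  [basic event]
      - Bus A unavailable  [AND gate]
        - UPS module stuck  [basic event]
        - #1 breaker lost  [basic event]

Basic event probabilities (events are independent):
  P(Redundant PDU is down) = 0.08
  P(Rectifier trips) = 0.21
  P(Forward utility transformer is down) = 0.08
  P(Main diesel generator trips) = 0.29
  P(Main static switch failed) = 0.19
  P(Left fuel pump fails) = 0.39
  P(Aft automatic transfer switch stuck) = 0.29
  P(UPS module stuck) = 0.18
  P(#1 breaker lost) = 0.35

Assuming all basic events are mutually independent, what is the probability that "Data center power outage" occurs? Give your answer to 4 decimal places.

P(Distribution tier fails) [AND] = 0.21 × 0.08 × 0.29 = 0.004872
P(Generator path fails) [OR] = 1 − (1−0.08) × (1−0.004872) = 0.084482
P(Bus B fails) [AND] = 0.39 × 0.29 = 0.113100
P(Bus A unavailable) [AND] = 0.18 × 0.35 = 0.063000
P(Utility feed fails) [AND] = 0.113100 × 0.063000 = 0.007125
P(UPS chain lost) [OR] = 1 − (1−0.19) × (1−0.007125) = 0.195771
P(Data center power outage) [OR] = 1 − (1−0.084482) × (1−0.195771) = 0.263714
Rounded to 4 decimal places: P(Data center power outage) ≈ 0.2637.

0.2637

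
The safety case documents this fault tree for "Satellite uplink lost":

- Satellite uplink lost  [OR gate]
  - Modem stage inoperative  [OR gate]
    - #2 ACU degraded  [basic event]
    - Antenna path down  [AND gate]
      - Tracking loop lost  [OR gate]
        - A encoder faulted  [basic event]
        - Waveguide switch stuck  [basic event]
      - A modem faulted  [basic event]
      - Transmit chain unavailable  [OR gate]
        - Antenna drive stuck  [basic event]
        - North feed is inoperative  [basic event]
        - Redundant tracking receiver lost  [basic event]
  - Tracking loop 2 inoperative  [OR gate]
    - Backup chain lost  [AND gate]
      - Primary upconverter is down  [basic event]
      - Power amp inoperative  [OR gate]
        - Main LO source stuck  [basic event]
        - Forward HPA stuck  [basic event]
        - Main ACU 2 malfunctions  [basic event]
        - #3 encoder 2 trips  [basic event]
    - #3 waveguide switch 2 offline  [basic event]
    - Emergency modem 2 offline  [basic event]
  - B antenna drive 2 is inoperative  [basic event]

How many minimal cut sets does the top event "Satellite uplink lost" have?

Tracking loop lost [OR]: union of children's cut sets → 2 cut set(s).
Transmit chain unavailable [OR]: union of children's cut sets → 3 cut set(s).
Antenna path down [AND]: one cut set from each child combined → 2 × 1 × 3 = 6 cut set(s).
Modem stage inoperative [OR]: union of children's cut sets → 7 cut set(s).
Power amp inoperative [OR]: union of children's cut sets → 4 cut set(s).
Backup chain lost [AND]: one cut set from each child combined → 1 × 4 = 4 cut set(s).
Tracking loop 2 inoperative [OR]: union of children's cut sets → 6 cut set(s).
Satellite uplink lost [OR]: union of children's cut sets → 14 cut set(s).

14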